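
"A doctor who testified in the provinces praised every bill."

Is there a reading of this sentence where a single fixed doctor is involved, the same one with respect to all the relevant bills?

The described interpretation is the *a doctor* > *every bill* scoping.
Surface scope (*a doctor* > *every bill*) is always derivable; islands only block QR, not in-situ interpretation.

Yes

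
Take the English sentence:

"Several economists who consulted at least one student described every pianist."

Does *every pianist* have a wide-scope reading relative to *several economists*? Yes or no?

Yes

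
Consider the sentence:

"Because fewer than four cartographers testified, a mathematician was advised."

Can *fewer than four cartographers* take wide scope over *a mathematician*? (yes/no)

No

The target quantifier *fewer than four cartographers* is part of the adjunct clause *because fewer than four cartographers testified*.
Adverbial clauses are not L-marked, so they are barriers for QR — the quantifier cannot escape the adjunct.
So *fewer than four cartographers* cannot raise to a position above *a mathematician*.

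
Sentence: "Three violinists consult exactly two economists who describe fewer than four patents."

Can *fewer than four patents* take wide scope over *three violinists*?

No

*fewer than four patents* sits inside the relative clause *who describe fewer than four patents* modifying *exactly two economists*.
The relative clause forms an island for QR, so the quantifier is confined to the head noun's restrictor.
The inverse ordering *fewer than four patents* > *three violinists* is therefore underivable.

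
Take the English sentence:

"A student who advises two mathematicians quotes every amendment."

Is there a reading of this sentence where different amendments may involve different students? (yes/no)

Yes

That reading corresponds to *every amendment* > *a student*.
*every amendment* sits in the matrix clause, not in the relative clause on *a student*.
Nothing blocks QR of the lower DP to a position above the higher one, so inverse scope is available.
The sentence is scopally ambiguous between *a student* > *every amendment* and *every amendment* > *a student*.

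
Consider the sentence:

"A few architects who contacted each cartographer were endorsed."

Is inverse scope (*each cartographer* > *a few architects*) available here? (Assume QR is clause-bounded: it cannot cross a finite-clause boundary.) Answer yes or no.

No

*each cartographer* is embedded in the relative clause *who contacted each cartographer*.
A relative clause is a scope island — quantifier raising cannot cross its boundary.
So *each cartographer* cannot raise high enough to outscope *a few architects*; only the surface ordering *a few architects* > *each cartographer* is available.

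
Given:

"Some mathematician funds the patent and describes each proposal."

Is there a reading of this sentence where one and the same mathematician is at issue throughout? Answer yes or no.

Yes

The described interpretation is the *some mathematician* > *each proposal* scoping.
That is the surface-scope ordering, which is always one of the available readings — island constraints only ever restrict inverse scope.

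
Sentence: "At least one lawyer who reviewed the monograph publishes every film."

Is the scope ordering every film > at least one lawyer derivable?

Yes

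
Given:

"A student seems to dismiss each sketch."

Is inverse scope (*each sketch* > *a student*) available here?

Yes

Infinitival complements of raising predicates do not block QR; *each sketch* and *a student* are effectively clausemates.
With no island boundary between them, the object can take inverse scope over the subject via ordinary QR within the clause.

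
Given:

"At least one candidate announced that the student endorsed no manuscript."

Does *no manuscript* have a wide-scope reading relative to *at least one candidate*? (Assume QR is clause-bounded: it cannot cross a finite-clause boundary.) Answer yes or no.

*no manuscript* is embedded in the finite complement clause *that the student endorsed no manuscript*.
Finite CP is the ceiling for QR here, by assumption.
The inverse ordering *no manuscript* > *at least one candidate* is therefore underivable.

No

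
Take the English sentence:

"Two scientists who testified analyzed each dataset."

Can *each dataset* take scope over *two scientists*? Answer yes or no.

Although the sentence contains a relative clause (*who testified*), *each dataset* is outside it, in the matrix VP.
Since no island is crossed, the inverse ordering is licensed alongside surface scope.

Yes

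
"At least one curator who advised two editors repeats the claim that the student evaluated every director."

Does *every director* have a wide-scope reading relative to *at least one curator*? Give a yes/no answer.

No

*every director* sits inside the complex NP *the claim that the student evaluated every director*.
Noun-complement clauses are scope islands (the Complex NP Constraint): a quantifier inside one cannot scope into the matrix.
Hence only narrow scope for *every director* (under *at least one curator*) survives.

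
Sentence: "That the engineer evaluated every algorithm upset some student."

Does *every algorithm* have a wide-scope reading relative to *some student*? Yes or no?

No

*every algorithm* sits inside the sentential subject *that the engineer evaluated every algorithm*.
Subjects — clausal subjects included — are islands for extraction, and QR is no exception.
So *every algorithm* cannot raise to a position above *some student*.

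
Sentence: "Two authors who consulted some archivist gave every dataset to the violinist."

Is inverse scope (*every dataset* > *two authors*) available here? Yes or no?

Yes

The RC *who consulted some archivist* is an island, but *every dataset* is not inside it — it is the matrix object, a clausemate of *two authors*.
No island intervenes, so both surface and inverse scope are derivable.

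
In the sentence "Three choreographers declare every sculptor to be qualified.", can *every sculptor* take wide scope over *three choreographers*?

*every sculptor* is an ECM subject; ECM complements are not islands, and the embedded quantifier may take matrix scope.
With no island boundary between them, the object can take inverse scope over the subject via ordinary QR within the clause.
So *every sculptor* > *three choreographers* is among the available readings.

Yes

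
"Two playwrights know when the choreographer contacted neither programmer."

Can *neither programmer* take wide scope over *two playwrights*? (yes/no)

*neither programmer* sits inside the embedded question *when the choreographer contacted neither programmer*.
Embedded questions are wh-islands: a quantifier inside an indirect question cannot QR into the matrix clause.
*neither programmer* is confined to the island and cannot take scope over *two playwrights*.

No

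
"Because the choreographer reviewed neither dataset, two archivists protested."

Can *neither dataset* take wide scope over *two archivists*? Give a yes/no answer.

The target quantifier *neither dataset* is part of the adjunct clause *because the choreographer reviewed neither dataset*.
Adjunct clauses are scope islands: a quantifier inside an adjunct cannot raise into the matrix clause.
*neither dataset* > *two archivists* would require crossing that boundary, which is illicit.

No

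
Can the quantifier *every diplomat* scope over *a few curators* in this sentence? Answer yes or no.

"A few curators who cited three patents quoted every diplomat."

Yes

The relative clause *who cited three patents* modifies *a few curators*, but *every diplomat* is not inside that relative clause — it is an argument of the matrix verb.
Nothing blocks QR of the lower DP to a position above the higher one, so inverse scope is available.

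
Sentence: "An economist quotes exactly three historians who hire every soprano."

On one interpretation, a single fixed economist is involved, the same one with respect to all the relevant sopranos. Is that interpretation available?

Yes

The paraphrase describes the scope ordering *an economist* > *every soprano*.
Nothing needs to raise for *an economist* > *every soprano*, so no island constraint is at stake.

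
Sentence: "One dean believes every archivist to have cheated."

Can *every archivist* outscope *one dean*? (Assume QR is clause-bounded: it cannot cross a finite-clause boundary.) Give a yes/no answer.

*every archivist* is the subject of an ECM infinitive — the infinitival complement of an ECM verb is not a scope island, so *every archivist* can raise into the matrix clause.
Clause-internal QR can adjoin the lower DP above the subject, yielding the inverse reading.

Yes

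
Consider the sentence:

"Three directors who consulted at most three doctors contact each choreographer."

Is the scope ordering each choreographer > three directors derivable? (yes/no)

Yes

*each choreographer* is a matrix argument; only *three directors* is modified by the relative clause *who consulted at most three doctors*, so the RC island is irrelevant to the target quantifier.
QR within a single clause is free, so the lower quantifier may take scope over the higher one.
The sentence is scopally ambiguous between *three directors* > *each choreographer* and *each choreographer* > *three directors*.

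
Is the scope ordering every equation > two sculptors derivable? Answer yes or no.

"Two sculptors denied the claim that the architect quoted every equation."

No

*every equation* sits inside the complex NP *the claim that the architect quoted every equation*.
The complex NP is opaque for QR — the quantifier is frozen inside the noun's complement.
*every equation* is confined to the island and cannot take scope over *two sculptors*.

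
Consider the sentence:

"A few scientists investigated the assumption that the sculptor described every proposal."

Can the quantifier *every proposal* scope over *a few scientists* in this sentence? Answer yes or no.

The DP *every proposal* is contained in the complex NP *the assumption that the sculptor described every proposal*.
Noun-complement clauses are scope islands (the Complex NP Constraint): a quantifier inside one cannot scope into the matrix.
There is no licit LF on which *every proposal* c-commands *a few scientists*.

No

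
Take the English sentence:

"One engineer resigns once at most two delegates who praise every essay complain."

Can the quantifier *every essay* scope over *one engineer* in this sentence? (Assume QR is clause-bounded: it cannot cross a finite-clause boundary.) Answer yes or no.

No

The DP *every essay* is contained in the relative clause *who praise every essay*, which is itself inside the adjunct *once at most two delegates who praise every essay complain*.
Both the relative clause and the enclosing adjunct are scope islands; QR cannot cross either.
The inverse ordering *every essay* > *one engineer* is therefore underivable.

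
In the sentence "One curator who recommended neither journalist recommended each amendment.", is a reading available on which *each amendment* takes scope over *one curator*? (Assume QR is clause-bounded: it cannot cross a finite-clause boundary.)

Yes

Although the sentence contains a relative clause (*who recommended neither journalist*), *each amendment* is outside it, in the matrix VP.
With no island boundary between them, the object can take inverse scope over the subject via ordinary QR within the clause.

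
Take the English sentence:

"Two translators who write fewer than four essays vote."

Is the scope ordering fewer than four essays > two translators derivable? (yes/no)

No

*fewer than four essays* sits inside the relative clause *who write fewer than four essays*.
QR out of a relative clause is ruled out by the relative-clause island constraint.
The inverse ordering *fewer than four essays* > *two translators* is therefore underivable.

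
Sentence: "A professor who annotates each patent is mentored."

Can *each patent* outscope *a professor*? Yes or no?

No

The target quantifier *each patent* is part of the relative clause *who annotates each patent*.
QR out of a relative clause is ruled out by the relative-clause island constraint.
*each patent* > *a professor* would require crossing that boundary, which is illicit.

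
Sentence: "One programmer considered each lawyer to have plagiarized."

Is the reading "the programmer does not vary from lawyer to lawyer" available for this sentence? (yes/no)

Yes

The described interpretation is the *one programmer* > *each lawyer* scoping.
Surface scope (*one programmer* > *each lawyer*) is always derivable; islands only block QR, not in-situ interpretation.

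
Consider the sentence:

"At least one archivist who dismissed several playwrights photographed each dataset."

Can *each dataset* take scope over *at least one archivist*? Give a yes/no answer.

Yes

*each dataset* sits in the matrix clause, not in the relative clause on *at least one archivist*.
Nothing blocks QR of the lower DP to a position above the higher one, so inverse scope is available.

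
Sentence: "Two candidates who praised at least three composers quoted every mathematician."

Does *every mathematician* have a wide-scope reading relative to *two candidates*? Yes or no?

Although the sentence contains a relative clause (*who praised at least three composers*), *every mathematician* is outside it, in the matrix VP.
With no island boundary between them, the object can take inverse scope over the subject via ordinary QR within the clause.
Both orderings are possible: *two candidates* > *every mathematician* and *every mathematician* > *two candidates*.

Yes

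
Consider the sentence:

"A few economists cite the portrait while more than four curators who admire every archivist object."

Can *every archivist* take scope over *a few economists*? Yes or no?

*every archivist* sits inside the relative clause *who admire every archivist*, which is itself inside the adjunct *while more than four curators who admire every archivist object*.
Both the relative clause and the enclosing adjunct are scope islands; QR cannot cross either.
So *every archivist* cannot raise to a position above *a few economists*.

No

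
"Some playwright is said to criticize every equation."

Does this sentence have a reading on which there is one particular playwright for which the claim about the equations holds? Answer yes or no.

That reading corresponds to *some playwright* > *every equation*.
That is the surface-scope ordering, which is always one of the available readings — island constraints only ever restrict inverse scope.

Yes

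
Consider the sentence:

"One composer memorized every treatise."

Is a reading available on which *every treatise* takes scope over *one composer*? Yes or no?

Yes

*one composer* and *every treatise* are co-arguments of the matrix verb, with nothing but a clause-internal boundary between them.
Nothing blocks QR of the lower DP to a position above the higher one, so inverse scope is available.
Both orderings are possible: *one composer* > *every treatise* and *every treatise* > *one composer*.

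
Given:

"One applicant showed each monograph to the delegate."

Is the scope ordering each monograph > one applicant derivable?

*each monograph* and *one applicant* are in the same minimal clause.
No island intervenes, so both surface and inverse scope are derivable.

Yes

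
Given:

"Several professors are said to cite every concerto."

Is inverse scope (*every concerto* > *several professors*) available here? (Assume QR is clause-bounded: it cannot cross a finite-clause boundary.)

*every concerto* is inside a raising infinitive, which is transparent to QR (no CP barrier), so it behaves as a matrix argument.
Since no island is crossed, the inverse ordering is licensed alongside surface scope.

Yes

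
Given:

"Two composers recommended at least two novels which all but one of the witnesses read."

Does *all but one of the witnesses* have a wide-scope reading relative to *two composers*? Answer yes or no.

*all but one of the witnesses* is embedded in the relative clause *which all but one of the witnesses read* modifying *at least two novels*.
Relative clauses block scope extraction: QR cannot target a position outside the modified NP.
So *all but one of the witnesses* cannot raise to a position above *two composers*.

No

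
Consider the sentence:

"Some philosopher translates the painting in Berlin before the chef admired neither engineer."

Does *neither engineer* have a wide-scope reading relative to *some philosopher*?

*neither engineer* sits inside the adjunct clause *before the chef admired neither engineer*.
Scope out of an adjunct clause is unavailable: QR respects the adjunct-island constraint.
So the wide-scope reading for *neither engineer* is blocked.

No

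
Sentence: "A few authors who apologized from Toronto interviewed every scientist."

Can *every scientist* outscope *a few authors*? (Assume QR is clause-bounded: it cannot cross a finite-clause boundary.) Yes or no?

The RC *who apologized from Toronto* is an island, but *every scientist* is not inside it — it is the matrix object, a clausemate of *a few authors*.
No island intervenes, so both surface and inverse scope are derivable.

Yes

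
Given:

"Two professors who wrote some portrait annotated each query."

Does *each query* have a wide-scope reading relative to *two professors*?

Yes

*each query* sits in the matrix clause, not in the relative clause on *two professors*.
Ordinary QR to a clause-peripheral position gives the wide-scope LF for the lower DP.
So *each query* > *two professors* is among the available readings.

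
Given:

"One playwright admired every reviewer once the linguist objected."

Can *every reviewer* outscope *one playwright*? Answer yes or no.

Yes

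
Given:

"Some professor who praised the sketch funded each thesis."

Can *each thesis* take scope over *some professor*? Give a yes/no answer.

Although the sentence contains a relative clause (*who praised the sketch*), *each thesis* is outside it, in the matrix VP.
Clause-internal QR can adjoin the lower DP above the subject, yielding the inverse reading.

Yes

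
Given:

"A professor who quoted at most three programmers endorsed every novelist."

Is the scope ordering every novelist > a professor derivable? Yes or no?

The relative clause *who quoted at most three programmers* modifies *a professor*, but *every novelist* is not inside that relative clause — it is an argument of the matrix verb.
Since no island is crossed, the inverse ordering is licensed alongside surface scope.

Yes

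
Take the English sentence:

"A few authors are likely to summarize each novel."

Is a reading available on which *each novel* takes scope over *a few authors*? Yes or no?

Infinitival complements of raising predicates do not block QR; *each novel* and *a few authors* are effectively clausemates.
QR within a single clause is free, so the lower quantifier may take scope over the higher one.

Yes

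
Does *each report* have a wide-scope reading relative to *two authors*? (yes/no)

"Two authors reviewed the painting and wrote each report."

The target quantifier *each report* is part of one conjunct of the coordinate structure (*wrote each report*).
Asymmetric QR out of one conjunct violates the Coordinate Structure Constraint.
So *each report* cannot raise to a position above *two authors*.

No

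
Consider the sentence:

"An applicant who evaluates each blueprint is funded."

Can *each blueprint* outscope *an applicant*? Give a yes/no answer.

The DP *each blueprint* is contained in the relative clause *who evaluates each blueprint*.
The relative clause forms an island for QR, so the quantifier is confined to the head noun's restrictor.
*each blueprint* is confined to the island and cannot take scope over *an applicant*.

No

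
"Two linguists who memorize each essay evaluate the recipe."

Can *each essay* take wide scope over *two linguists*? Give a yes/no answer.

*each essay* is embedded in the relative clause *who memorize each essay*.
The relative clause forms an island for QR, so the quantifier is confined to the head noun's restrictor.
Hence only narrow scope for *each essay* (under *two linguists*) survives.

No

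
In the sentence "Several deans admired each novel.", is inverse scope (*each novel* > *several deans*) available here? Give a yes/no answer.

Yes

Both DPs are arguments of the same predicate; there is no clause or island boundary between them.
Since no island is crossed, the inverse ordering is licensed alongside surface scope.
So *each novel* > *several deans* is among the available readings.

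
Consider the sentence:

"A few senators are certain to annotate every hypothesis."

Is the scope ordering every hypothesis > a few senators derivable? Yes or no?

Yes

The matrix predicate is a raising verb, whose infinitival complement is not a scope island — *every hypothesis* can QR into the matrix clause.
Ordinary QR to a clause-peripheral position gives the wide-scope LF for the lower DP.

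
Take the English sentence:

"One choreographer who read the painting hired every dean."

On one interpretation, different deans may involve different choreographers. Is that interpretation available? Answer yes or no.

The described interpretation is the *every dean* > *one choreographer* scoping.
*every dean* sits in the matrix clause, not in the relative clause on *one choreographer*.
QR within a single clause is free, so the lower quantifier may take scope over the higher one.

Yes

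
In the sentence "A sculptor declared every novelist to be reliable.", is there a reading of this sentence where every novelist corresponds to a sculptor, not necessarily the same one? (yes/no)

That reading corresponds to *every novelist* > *a sculptor*.
This is an ECM construction: *every novelist* is the infinitival subject, Case-marked by the matrix verb, and the infinitive is transparent for QR.
QR within a single clause is free, so the lower quantifier may take scope over the higher one.

Yes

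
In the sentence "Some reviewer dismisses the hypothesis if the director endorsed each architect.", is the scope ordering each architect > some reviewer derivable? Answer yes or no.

No

*each architect* sits inside the adjunct clause *if the director endorsed each architect*.
The adjunct-island constraint bars QR out of an adverbial clause.
So *each architect* cannot raise high enough to outscope *some reviewer*; only the surface ordering *some reviewer* > *each architect* is available.
(Only the surface reading survives: one fixed reviewer with respect to all the relevant architects.)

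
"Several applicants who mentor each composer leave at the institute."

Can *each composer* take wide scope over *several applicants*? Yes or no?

No

*each composer* is embedded in the relative clause *who mentor each composer*.
Quantifiers inside a relative clause are trapped there; the RC boundary blocks QR.
So the wide-scope reading for *each composer* is blocked.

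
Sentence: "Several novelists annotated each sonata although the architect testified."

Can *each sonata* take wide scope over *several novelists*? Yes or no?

The adjunct island is irrelevant here — *each sonata* and *several novelists* are both in the matrix clause.
Since no island is crossed, the inverse ordering is licensed alongside surface scope.
Both orderings are possible: *several novelists* > *each sonata* and *each sonata* > *several novelists*.

Yes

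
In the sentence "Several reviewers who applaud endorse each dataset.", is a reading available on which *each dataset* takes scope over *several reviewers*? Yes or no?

Yes

*each dataset* is a matrix argument; only *several reviewers* is modified by the relative clause *who applaud*, so the RC island is irrelevant to the target quantifier.
Clause-internal QR can adjoin the lower DP above the subject, yielding the inverse reading.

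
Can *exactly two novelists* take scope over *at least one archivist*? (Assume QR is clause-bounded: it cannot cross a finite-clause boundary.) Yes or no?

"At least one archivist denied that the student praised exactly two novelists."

*exactly two novelists* is embedded in the finite complement clause *that the student praised exactly two novelists*.
Under clause-bounded QR, a quantifier in an embedded finite clause cannot raise into the matrix clause.
*exactly two novelists* is confined to the island and cannot take scope over *at least one archivist*.
(Only the surface reading survives: one fixed archivist with respect to all the relevant novelists.)

No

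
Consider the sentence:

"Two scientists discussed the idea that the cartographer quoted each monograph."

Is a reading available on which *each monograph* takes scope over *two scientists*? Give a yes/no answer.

Structurally, *each monograph* is inside the complex NP *the idea that the cartographer quoted each monograph*.
A that-clause complement to a noun is an island; QR cannot cross the NP boundary.
*each monograph* > *two scientists* would require crossing that boundary, which is illicit.

No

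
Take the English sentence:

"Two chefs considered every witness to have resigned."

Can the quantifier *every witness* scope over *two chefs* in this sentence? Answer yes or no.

Yes

ECM infinitives lack a CP barrier, so *every witness* can QR over the matrix subject *two chefs*.
Since no island is crossed, the inverse ordering is licensed alongside surface scope.
The sentence is scopally ambiguous between *two chefs* > *every witness* and *every witness* > *two chefs*.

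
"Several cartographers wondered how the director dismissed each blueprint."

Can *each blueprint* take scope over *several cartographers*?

The DP *each blueprint* is contained in the embedded question *how the director dismissed each blueprint*.
QR across an interrogative CP boundary is ruled out as a wh-island violation.
There is no licit LF on which *each blueprint* c-commands *several cartographers*.

No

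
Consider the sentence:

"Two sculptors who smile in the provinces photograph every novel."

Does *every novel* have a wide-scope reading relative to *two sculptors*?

*every novel* is a matrix argument; only *two sculptors* is modified by the relative clause *who smile in the provinces*, so the RC island is irrelevant to the target quantifier.
With no island boundary between them, the object can take inverse scope over the subject via ordinary QR within the clause.

Yes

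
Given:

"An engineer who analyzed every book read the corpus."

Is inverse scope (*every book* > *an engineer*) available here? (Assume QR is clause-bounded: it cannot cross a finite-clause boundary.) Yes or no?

No

The target quantifier *every book* is part of the relative clause *who analyzed every book*.
Relative clauses are scope islands: a quantifier cannot QR out of a relative clause to take scope in the matrix clause.
Hence only narrow scope for *every book* (under *an engineer*) survives.
(Only the surface reading survives: one fixed engineer with respect to all the relevant books.)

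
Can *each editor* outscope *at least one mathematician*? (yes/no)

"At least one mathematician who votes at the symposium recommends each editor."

Yes

The relative clause *who votes at the symposium* modifies *at least one mathematician*, but *each editor* is not inside that relative clause — it is an argument of the matrix verb.
Since no island is crossed, the inverse ordering is licensed alongside surface scope.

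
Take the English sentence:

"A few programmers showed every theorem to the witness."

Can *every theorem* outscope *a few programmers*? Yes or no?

Yes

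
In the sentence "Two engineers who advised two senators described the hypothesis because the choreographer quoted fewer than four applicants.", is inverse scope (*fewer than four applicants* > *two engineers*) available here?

*fewer than four applicants* sits inside the adjunct clause *because the choreographer quoted fewer than four applicants*.
Adjuncts are opaque for quantifier raising; a quantifier in an adjunct stays inside it.
The inverse ordering *fewer than four applicants* > *two engineers* is therefore underivable.

No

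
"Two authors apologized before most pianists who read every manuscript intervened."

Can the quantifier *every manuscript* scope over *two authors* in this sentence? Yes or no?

No

The target quantifier *every manuscript* is part of the relative clause *who read every manuscript*, which is itself inside the adjunct *before most pianists who read every manuscript intervened*.
Two island boundaries intervene — the relative clause and the adjunct. Either alone would block QR.
The inverse ordering *every manuscript* > *two authors* is therefore underivable.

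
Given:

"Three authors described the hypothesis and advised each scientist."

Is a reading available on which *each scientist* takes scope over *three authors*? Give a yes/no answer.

*each scientist* sits inside one conjunct of the coordinate structure (*advised each scientist*).
The Coordinate Structure Constraint blocks movement (including QR) out of a single conjunct.
Hence only narrow scope for *each scientist* (under *three authors*) survives.

No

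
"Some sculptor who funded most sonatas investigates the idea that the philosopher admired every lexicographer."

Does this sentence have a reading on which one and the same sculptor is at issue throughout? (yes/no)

The described interpretation is the *some sculptor* > *every lexicographer* scoping.
Surface scope (*some sculptor* > *every lexicographer*) is always derivable; islands only block QR, not in-situ interpretation.

Yes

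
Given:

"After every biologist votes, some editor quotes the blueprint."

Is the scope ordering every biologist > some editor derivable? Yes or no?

No

The DP *every biologist* is contained in the adjunct clause *after every biologist votes*.
Since the clause is an adjunct (not a complement), the Adjunct Condition blocks QR across its edge.
So the wide-scope reading for *every biologist* is blocked.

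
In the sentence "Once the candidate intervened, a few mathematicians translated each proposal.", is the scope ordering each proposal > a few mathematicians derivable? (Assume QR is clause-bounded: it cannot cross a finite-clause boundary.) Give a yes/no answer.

Yes

The adjunct island is irrelevant here — *each proposal* and *a few mathematicians* are both in the matrix clause.
Ordinary QR to a clause-peripheral position gives the wide-scope LF for the lower DP.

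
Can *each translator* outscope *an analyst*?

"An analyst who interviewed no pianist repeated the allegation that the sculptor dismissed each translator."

No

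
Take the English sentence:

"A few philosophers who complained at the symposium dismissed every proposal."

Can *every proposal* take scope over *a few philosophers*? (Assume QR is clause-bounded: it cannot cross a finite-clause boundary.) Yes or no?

Yes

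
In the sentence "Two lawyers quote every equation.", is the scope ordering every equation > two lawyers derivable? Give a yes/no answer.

Yes

*two lawyers* and *every equation* are co-arguments of the matrix verb, with nothing but a clause-internal boundary between them.
Since no island is crossed, the inverse ordering is licensed alongside surface scope.
So *every equation* > *two lawyers* is among the available readings.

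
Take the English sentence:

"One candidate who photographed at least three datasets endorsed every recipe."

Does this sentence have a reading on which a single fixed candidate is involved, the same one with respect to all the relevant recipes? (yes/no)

Yes

That reading corresponds to *one candidate* > *every recipe*.
Surface scope (*one candidate* > *every recipe*) is always derivable; islands only block QR, not in-situ interpretation.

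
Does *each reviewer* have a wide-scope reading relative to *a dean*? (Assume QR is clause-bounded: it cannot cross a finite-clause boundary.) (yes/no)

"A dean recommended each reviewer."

Yes

*each reviewer* and *a dean* are in the same minimal clause.
Clause-internal QR can adjoin the lower DP above the subject, yielding the inverse reading.
The sentence is scopally ambiguous between *a dean* > *each reviewer* and *each reviewer* > *a dean*.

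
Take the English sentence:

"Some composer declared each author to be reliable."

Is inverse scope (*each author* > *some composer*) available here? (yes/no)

The ECM infinitive is scope-transparent — *each author* is free to raise above *some composer*.
Ordinary QR to a clause-peripheral position gives the wide-scope LF for the lower DP.

Yes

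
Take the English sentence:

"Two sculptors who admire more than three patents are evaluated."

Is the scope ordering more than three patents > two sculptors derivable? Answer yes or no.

No

The DP *more than three patents* is contained in the relative clause *who admire more than three patents*.
A relative clause is a scope island — quantifier raising cannot cross its boundary.
Hence only narrow scope for *more than three patents* (under *two sculptors*) survives.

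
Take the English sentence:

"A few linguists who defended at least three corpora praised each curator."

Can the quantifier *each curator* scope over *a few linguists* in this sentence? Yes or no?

Yes

Although the sentence contains a relative clause (*who defended at least three corpora*), *each curator* is outside it, in the matrix VP.
No island intervenes, so both surface and inverse scope are derivable.
So *each curator* > *a few linguists* is among the available readings.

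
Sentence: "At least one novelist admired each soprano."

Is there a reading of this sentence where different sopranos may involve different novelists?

Yes

That reading corresponds to *each soprano* > *at least one novelist*.
*each soprano* is the matrix object and *at least one novelist* the matrix subject; the two are clausemates.
Ordinary QR to a clause-peripheral position gives the wide-scope LF for the lower DP.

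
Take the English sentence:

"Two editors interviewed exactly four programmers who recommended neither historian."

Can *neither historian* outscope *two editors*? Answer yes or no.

No

Structurally, *neither historian* is inside the relative clause *who recommended neither historian* modifying *exactly four programmers*.
Quantifiers inside a relative clause are trapped there; the RC boundary blocks QR.
*neither historian* > *two editors* would require crossing that boundary, which is illicit.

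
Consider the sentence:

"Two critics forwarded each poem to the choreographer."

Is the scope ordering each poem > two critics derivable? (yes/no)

Yes

Both DPs are arguments of the same predicate; there is no clause or island boundary between them.
Since no island is crossed, the inverse ordering is licensed alongside surface scope.
So *each poem* > *two critics* is among the available readings.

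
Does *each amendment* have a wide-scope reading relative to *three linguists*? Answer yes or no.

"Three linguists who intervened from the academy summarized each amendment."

*each amendment* is a matrix argument; only *three linguists* is modified by the relative clause *who intervened from the academy*, so the RC island is irrelevant to the target quantifier.
Since no island is crossed, the inverse ordering is licensed alongside surface scope.

Yes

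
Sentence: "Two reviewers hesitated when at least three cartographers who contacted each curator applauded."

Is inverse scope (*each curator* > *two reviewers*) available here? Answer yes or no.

The target quantifier *each curator* is part of the relative clause *who contacted each curator*, which is itself inside the adjunct *when at least three cartographers who contacted each curator applauded*.
Nested islands: the RC island is itself inside an adjunct island, so wide scope is doubly excluded.
So *each curator* cannot raise high enough to outscope *two reviewers*; only the surface ordering *two reviewers* > *each curator* is available.

No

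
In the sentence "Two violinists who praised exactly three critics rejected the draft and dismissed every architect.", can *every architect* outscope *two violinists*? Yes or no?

No

*every architect* occurs within one conjunct of the coordinate structure (*dismissed every architect*).
Asymmetric QR out of one conjunct violates the Coordinate Structure Constraint.
So *every architect* cannot raise high enough to outscope *two violinists*; only the surface ordering *two violinists* > *every architect* is available.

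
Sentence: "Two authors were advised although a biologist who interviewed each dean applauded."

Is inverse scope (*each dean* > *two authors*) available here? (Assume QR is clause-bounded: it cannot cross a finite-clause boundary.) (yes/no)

*each dean* is embedded in the relative clause *who interviewed each dean*, which is itself inside the adjunct *although a biologist who interviewed each dean applauded*.
Even if one barrier were somehow void, the other would still block QR.
*each dean* > *two authors* would require crossing that boundary, which is illicit.

No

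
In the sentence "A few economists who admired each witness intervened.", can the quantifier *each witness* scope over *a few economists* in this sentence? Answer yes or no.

The DP *each witness* is contained in the relative clause *who admired each witness*.
The relative clause forms an island for QR, so the quantifier is confined to the head noun's restrictor.
So *each witness* cannot raise to a position above *a few economists*.

No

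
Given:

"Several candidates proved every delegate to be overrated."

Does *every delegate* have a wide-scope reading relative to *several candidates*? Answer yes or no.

Yes

ECM infinitives lack a CP barrier, so *every delegate* can QR over the matrix subject *several candidates*.
Ordinary QR to a clause-peripheral position gives the wide-scope LF for the lower DP.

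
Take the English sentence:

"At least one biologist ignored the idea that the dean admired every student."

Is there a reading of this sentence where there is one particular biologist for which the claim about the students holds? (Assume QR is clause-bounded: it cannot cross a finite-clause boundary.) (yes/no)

Yes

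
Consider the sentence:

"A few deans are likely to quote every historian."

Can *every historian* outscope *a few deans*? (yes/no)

Yes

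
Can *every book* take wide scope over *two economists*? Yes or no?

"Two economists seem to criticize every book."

Yes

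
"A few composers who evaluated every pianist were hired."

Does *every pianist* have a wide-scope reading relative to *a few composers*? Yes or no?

*every pianist* sits inside the relative clause *who evaluated every pianist*.
Relative clauses block scope extraction: QR cannot target a position outside the modified NP.
So *every pianist* cannot raise to a position above *a few composers*.

No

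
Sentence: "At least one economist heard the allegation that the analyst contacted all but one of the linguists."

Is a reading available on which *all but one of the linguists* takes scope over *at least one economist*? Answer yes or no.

No

*all but one of the linguists* is embedded in the complex NP *the allegation that the analyst contacted all but one of the linguists*.
The complex NP is opaque for QR — the quantifier is frozen inside the noun's complement.
*all but one of the linguists* is confined to the island and cannot take scope over *at least one economist*.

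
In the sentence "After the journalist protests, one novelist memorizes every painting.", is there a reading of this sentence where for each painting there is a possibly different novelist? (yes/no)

Yes

The paraphrase describes the scope ordering *every painting* > *one novelist*.
Although there is an adjunct clause, *every painting* is in the main clause, not inside the adjunct.
Nothing blocks QR of the lower DP to a position above the higher one, so inverse scope is available.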